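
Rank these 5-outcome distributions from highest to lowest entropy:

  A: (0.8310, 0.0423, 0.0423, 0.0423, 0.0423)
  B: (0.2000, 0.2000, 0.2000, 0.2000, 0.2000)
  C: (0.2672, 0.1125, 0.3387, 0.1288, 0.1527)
B > C > A

Key insight: Entropy is maximized by uniform distributions and minimized by concentrated distributions.

- Uniform distributions have maximum entropy log₂(5) = 2.3219 bits
- The more "peaked" or concentrated a distribution, the lower its entropy

Entropies:
  H(A) = 0.9934 bits
  H(B) = 2.3219 bits
  H(C) = 2.1873 bits

Ranking: B > C > A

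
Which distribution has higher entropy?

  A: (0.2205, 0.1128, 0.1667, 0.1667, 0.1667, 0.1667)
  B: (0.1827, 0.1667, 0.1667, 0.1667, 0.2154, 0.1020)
A

Both distributions are close to uniform, making this a harder comparison.

H(A) = 2.5594 bits
H(B) = 2.5534 bits

The distribution closer to uniform has higher entropy.
Answer: A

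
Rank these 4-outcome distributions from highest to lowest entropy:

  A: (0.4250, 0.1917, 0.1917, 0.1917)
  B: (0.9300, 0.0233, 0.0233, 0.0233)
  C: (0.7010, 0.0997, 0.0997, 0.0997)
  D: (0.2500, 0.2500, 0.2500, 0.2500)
D > A > C > B

Key insight: Entropy is maximized by uniform distributions and minimized by concentrated distributions.

Entropies:
  H(A) = 1.8951 bits
  H(B) = 0.4769 bits
  H(C) = 1.3540 bits
  H(D) = 2.0000 bits

Ranking: D > A > C > B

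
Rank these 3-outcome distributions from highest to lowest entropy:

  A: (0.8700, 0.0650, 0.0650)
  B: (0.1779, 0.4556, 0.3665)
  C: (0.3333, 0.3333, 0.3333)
C > B > A

Key insight: Entropy is maximized by uniform distributions and minimized by concentrated distributions.

- Uniform distributions have maximum entropy log₂(3) = 1.5850 bits
- The more "peaked" or concentrated a distribution, the lower its entropy

Entropies:
  H(A) = 0.6874 bits
  H(B) = 1.4906 bits
  H(C) = 1.5850 bits

Ranking: C > B > A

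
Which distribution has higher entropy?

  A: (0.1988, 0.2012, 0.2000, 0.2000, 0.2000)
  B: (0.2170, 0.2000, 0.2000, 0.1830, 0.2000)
A

Both distributions are close to uniform, making this a harder comparison.

H(A) = 2.3219 bits
H(B) = 2.3198 bits

The distribution closer to uniform has higher entropy.
Answer: A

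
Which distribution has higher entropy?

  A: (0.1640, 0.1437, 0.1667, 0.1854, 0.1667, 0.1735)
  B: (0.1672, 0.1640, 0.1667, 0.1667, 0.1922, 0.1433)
A

Both distributions are close to uniform, making this a harder comparison.

H(A) = 2.5809 bits
H(B) = 2.5798 bits

The distribution closer to uniform has higher entropy.
Answer: A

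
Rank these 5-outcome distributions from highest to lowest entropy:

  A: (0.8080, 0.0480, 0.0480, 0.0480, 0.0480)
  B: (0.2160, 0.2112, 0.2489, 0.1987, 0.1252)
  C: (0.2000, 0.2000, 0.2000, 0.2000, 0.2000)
C > B > A

Key insight: Entropy is maximized by uniform distributions and minimized by concentrated distributions.

- Uniform distributions have maximum entropy log₂(5) = 2.3219 bits
- The more "peaked" or concentrated a distribution, the lower its entropy

Entropies:
  H(A) = 1.0896 bits
  H(B) = 2.2893 bits
  H(C) = 2.3219 bits

Ranking: C > B > A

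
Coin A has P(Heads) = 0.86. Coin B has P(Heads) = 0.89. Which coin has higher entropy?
A

For binary distributions, entropy is maximized at p=0.5 and decreases as p moves toward 0 or 1.

H(A) = H(0.86) = 0.5842 bits
H(B) = H(0.89) = 0.4999 bits

Distribution A (p=0.86) is closer to uniform (p=0.5), so it has higher entropy.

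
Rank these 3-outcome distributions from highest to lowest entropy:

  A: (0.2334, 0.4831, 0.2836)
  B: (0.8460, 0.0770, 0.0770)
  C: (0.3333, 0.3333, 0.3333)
C > A > B

Key insight: Entropy is maximized by uniform distributions and minimized by concentrated distributions.

- Uniform distributions have maximum entropy log₂(3) = 1.5850 bits
- The more "peaked" or concentrated a distribution, the lower its entropy

Entropies:
  H(A) = 1.5126 bits
  H(B) = 0.7738 bits
  H(C) = 1.5850 bits

Ranking: C > A > B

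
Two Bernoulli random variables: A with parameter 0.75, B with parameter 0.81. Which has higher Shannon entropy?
A

For binary distributions, entropy is maximized at p=0.5 and decreases as p moves toward 0 or 1.

H(A) = H(0.75) = 0.8113 bits
H(B) = H(0.81) = 0.7015 bits

Distribution A (p=0.75) is closer to uniform (p=0.5), so it has higher entropy.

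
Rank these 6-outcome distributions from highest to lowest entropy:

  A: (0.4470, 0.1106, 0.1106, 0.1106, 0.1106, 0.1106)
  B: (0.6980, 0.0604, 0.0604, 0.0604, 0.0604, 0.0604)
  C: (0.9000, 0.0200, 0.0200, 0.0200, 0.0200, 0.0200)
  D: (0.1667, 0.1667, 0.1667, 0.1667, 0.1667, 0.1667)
D > A > B > C

Key insight: Entropy is maximized by uniform distributions and minimized by concentrated distributions.

Entropies:
  H(A) = 2.2759 bits
  H(B) = 1.5849 bits
  H(C) = 0.7012 bits
  H(D) = 2.5850 bits

Ranking: D > A > B > C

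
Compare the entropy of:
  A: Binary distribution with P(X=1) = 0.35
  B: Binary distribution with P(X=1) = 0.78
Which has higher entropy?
A

For binary distributions, entropy is maximized at p=0.5 and decreases as p moves toward 0 or 1.

H(A) = H(0.35) = 0.9341 bits
H(B) = H(0.78) = 0.7602 bits

Distribution A (p=0.35) is closer to uniform (p=0.5), so it has higher entropy.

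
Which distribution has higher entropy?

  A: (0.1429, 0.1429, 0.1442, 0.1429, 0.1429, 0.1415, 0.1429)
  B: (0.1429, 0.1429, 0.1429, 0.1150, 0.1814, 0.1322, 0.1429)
A

Both distributions are close to uniform, making this a harder comparison.

H(A) = 2.8073 bits
H(B) = 2.7956 bits

The distribution closer to uniform has higher entropy.
Answer: A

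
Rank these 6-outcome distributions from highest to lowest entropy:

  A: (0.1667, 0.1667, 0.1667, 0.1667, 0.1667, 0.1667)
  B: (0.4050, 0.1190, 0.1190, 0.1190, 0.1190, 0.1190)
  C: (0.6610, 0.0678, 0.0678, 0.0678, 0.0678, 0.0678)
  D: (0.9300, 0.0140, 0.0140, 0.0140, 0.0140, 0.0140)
A > B > C > D

Key insight: Entropy is maximized by uniform distributions and minimized by concentrated distributions.

Entropies:
  H(A) = 2.5850 bits
  H(B) = 2.3553 bits
  H(C) = 1.7110 bits
  H(D) = 0.5285 bits

Ranking: A > B > C > D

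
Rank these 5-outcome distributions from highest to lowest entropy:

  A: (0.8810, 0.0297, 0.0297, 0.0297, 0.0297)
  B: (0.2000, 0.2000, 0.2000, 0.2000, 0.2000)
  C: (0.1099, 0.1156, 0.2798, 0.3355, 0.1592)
B > C > A

Key insight: Entropy is maximized by uniform distributions and minimized by concentrated distributions.

- Uniform distributions have maximum entropy log₂(5) = 2.3219 bits
- The more "peaked" or concentrated a distribution, the lower its entropy

Entropies:
  H(A) = 0.7645 bits
  H(B) = 2.3219 bits
  H(C) = 2.1747 bits

Ranking: B > C > A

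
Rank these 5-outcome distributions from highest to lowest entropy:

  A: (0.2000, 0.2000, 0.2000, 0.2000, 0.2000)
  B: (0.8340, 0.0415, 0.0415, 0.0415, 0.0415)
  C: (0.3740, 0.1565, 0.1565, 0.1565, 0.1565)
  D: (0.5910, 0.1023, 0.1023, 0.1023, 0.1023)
A > C > D > B

Key insight: Entropy is maximized by uniform distributions and minimized by concentrated distributions.

Entropies:
  H(A) = 2.3219 bits
  H(B) = 0.9805 bits
  H(C) = 2.2057 bits
  H(D) = 1.7940 bits

Ranking: A > C > D > B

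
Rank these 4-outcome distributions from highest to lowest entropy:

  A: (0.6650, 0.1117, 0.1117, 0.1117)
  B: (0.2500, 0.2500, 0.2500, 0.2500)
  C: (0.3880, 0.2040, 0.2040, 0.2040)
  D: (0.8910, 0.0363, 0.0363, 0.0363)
B > C > A > D

Key insight: Entropy is maximized by uniform distributions and minimized by concentrated distributions.

Entropies:
  H(A) = 1.4509 bits
  H(B) = 2.0000 bits
  H(C) = 1.9335 bits
  H(D) = 0.6697 bits

Ranking: B > C > A > D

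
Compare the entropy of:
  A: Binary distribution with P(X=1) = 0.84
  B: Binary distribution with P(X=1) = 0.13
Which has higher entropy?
A

For binary distributions, entropy is maximized at p=0.5 and decreases as p moves toward 0 or 1.

H(A) = H(0.84) = 0.6343 bits
H(B) = H(0.13) = 0.5574 bits

Distribution A (p=0.84) is closer to uniform (p=0.5), so it has higher entropy.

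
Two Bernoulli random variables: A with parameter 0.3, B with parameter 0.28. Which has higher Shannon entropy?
A

For binary distributions, entropy is maximized at p=0.5 and decreases as p moves toward 0 or 1.

H(A) = H(0.3) = 0.8813 bits
H(B) = H(0.28) = 0.8555 bits

Distribution A (p=0.3) is closer to uniform (p=0.5), so it has higher entropy.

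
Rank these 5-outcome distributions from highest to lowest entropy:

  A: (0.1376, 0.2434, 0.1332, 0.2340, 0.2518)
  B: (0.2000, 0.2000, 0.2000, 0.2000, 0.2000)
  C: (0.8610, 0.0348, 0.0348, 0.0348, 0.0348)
B > A > C

Key insight: Entropy is maximized by uniform distributions and minimized by concentrated distributions.

- Uniform distributions have maximum entropy log₂(5) = 2.3219 bits
- The more "peaked" or concentrated a distribution, the lower its entropy

Entropies:
  H(A) = 2.2686 bits
  H(B) = 2.3219 bits
  H(C) = 0.8596 bits

Ranking: B > A > C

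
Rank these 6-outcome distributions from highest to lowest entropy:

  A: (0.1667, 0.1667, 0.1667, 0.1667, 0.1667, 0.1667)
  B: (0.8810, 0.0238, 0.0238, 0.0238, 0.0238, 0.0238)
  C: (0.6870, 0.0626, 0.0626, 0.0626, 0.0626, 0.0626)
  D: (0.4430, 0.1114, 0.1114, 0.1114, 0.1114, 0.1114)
A > D > C > B

Key insight: Entropy is maximized by uniform distributions and minimized by concentrated distributions.

Entropies:
  H(A) = 2.5850 bits
  H(B) = 0.8028 bits
  H(C) = 1.6234 bits
  H(D) = 2.2839 bits

Ranking: A > D > C > B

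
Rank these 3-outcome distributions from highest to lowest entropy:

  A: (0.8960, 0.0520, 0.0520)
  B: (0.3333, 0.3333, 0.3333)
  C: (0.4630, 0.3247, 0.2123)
B > C > A

Key insight: Entropy is maximized by uniform distributions and minimized by concentrated distributions.

- Uniform distributions have maximum entropy log₂(3) = 1.5850 bits
- The more "peaked" or concentrated a distribution, the lower its entropy

Entropies:
  H(A) = 0.5855 bits
  H(B) = 1.5850 bits
  H(C) = 1.5160 bits

Ranking: B > C > A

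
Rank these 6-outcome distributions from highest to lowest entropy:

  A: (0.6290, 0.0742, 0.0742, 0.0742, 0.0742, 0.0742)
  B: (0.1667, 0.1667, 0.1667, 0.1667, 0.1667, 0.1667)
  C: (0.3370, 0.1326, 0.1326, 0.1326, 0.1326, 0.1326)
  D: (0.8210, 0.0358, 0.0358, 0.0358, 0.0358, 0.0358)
B > C > A > D

Key insight: Entropy is maximized by uniform distributions and minimized by concentrated distributions.

Entropies:
  H(A) = 1.8129 bits
  H(B) = 2.5850 bits
  H(C) = 2.4614 bits
  H(D) = 1.0935 bits

Ranking: B > C > A > D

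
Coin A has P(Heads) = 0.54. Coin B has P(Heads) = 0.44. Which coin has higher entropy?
A

For binary distributions, entropy is maximized at p=0.5 and decreases as p moves toward 0 or 1.

H(A) = H(0.54) = 0.9954 bits
H(B) = H(0.44) = 0.9896 bits

Distribution A (p=0.54) is closer to uniform (p=0.5), so it has higher entropy.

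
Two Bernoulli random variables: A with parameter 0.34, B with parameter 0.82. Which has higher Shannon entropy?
A

For binary distributions, entropy is maximized at p=0.5 and decreases as p moves toward 0 or 1.

H(A) = H(0.34) = 0.9248 bits
H(B) = H(0.82) = 0.6801 bits

Distribution A (p=0.34) is closer to uniform (p=0.5), so it has higher entropy.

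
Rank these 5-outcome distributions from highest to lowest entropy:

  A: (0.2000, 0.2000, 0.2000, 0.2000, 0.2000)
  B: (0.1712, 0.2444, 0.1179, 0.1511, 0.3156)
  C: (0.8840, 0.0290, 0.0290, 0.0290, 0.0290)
A > B > C

Key insight: Entropy is maximized by uniform distributions and minimized by concentrated distributions.

- Uniform distributions have maximum entropy log₂(5) = 2.3219 bits
- The more "peaked" or concentrated a distribution, the lower its entropy

Entropies:
  H(A) = 2.3219 bits
  H(B) = 2.2332 bits
  H(C) = 0.7498 bits

Ranking: A > B > C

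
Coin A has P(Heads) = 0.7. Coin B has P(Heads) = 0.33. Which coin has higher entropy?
B

For binary distributions, entropy is maximized at p=0.5 and decreases as p moves toward 0 or 1.

H(A) = H(0.7) = 0.8813 bits
H(B) = H(0.33) = 0.9149 bits

Distribution B (p=0.33) is closer to uniform (p=0.5), so it has higher entropy.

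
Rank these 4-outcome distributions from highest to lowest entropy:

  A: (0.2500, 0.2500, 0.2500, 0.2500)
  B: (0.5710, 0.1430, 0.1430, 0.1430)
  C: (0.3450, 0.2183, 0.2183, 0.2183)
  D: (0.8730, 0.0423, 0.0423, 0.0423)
A > C > B > D

Key insight: Entropy is maximized by uniform distributions and minimized by concentrated distributions.

Entropies:
  H(A) = 2.0000 bits
  H(B) = 1.6654 bits
  H(C) = 1.9677 bits
  H(D) = 0.7504 bits

Ranking: A > C > B > D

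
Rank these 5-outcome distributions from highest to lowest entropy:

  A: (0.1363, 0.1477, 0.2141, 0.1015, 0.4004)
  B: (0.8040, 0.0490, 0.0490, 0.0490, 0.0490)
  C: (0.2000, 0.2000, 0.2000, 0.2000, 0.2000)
C > A > B

Key insight: Entropy is maximized by uniform distributions and minimized by concentrated distributions.

- Uniform distributions have maximum entropy log₂(5) = 2.3219 bits
- The more "peaked" or concentrated a distribution, the lower its entropy

Entropies:
  H(A) = 2.1392 bits
  H(B) = 1.1059 bits
  H(C) = 2.3219 bits

Ranking: C > A > B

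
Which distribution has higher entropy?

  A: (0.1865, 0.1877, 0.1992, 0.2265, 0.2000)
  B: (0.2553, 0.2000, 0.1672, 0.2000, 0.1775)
A

Both distributions are close to uniform, making this a harder comparison.

H(A) = 2.3183 bits
H(B) = 2.3058 bits

The distribution closer to uniform has higher entropy.
Answer: A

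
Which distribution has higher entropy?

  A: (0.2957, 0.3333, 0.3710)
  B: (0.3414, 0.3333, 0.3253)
B

Both distributions are close to uniform, making this a harder comparison.

H(A) = 1.5788 bits
H(B) = 1.5847 bits

The distribution closer to uniform has higher entropy.
Answer: B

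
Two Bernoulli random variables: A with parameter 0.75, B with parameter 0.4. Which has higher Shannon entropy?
B

For binary distributions, entropy is maximized at p=0.5 and decreases as p moves toward 0 or 1.

H(A) = H(0.75) = 0.8113 bits
H(B) = H(0.4) = 0.9710 bits

Distribution B (p=0.4) is closer to uniform (p=0.5), so it has higher entropy.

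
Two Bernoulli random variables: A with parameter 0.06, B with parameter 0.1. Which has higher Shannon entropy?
B

For binary distributions, entropy is maximized at p=0.5 and decreases as p moves toward 0 or 1.

H(A) = H(0.06) = 0.3274 bits
H(B) = H(0.1) = 0.4690 bits

Distribution B (p=0.1) is closer to uniform (p=0.5), so it has higher entropy.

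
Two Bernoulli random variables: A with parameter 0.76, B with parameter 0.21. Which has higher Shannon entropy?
A

For binary distributions, entropy is maximized at p=0.5 and decreases as p moves toward 0 or 1.

H(A) = H(0.76) = 0.7950 bits
H(B) = H(0.21) = 0.7415 bits

Distribution A (p=0.76) is closer to uniform (p=0.5), so it has higher entropy.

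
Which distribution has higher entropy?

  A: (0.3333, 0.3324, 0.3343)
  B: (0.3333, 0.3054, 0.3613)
A

Both distributions are close to uniform, making this a harder comparison.

H(A) = 1.5850 bits
H(B) = 1.5816 bits

The distribution closer to uniform has higher entropy.
Answer: A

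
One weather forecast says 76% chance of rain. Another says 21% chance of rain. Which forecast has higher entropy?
76% forecast

Treat each forecast as a Bernoulli distribution. Binary entropy is maximized at p=0.5 and falls off symmetrically toward 0 or 1. The 76% forecast is closer to 50%, so it is more uncertain. H(76%) ≈ 0.795 bits, H(21%) ≈ 0.741 bits.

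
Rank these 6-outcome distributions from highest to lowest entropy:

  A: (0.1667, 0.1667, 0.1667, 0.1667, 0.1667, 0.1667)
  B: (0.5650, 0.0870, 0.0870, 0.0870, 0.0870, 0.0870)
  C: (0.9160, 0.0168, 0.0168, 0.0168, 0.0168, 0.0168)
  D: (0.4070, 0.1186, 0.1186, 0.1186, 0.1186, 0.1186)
A > D > B > C

Key insight: Entropy is maximized by uniform distributions and minimized by concentrated distributions.

Entropies:
  H(A) = 2.5850 bits
  H(B) = 1.9978 bits
  H(C) = 0.6112 bits
  H(D) = 2.3518 bits

Ranking: A > D > B > C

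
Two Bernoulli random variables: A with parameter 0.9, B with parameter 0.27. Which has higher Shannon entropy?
B

For binary distributions, entropy is maximized at p=0.5 and decreases as p moves toward 0 or 1.

H(A) = H(0.9) = 0.4690 bits
H(B) = H(0.27) = 0.8415 bits

Distribution B (p=0.27) is closer to uniform (p=0.5), so it has higher entropy.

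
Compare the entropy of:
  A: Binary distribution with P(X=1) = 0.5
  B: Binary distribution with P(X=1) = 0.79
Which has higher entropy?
A

For binary distributions, entropy is maximized at p=0.5 and decreases as p moves toward 0 or 1.

H(A) = H(0.5) = 1.0000 bits
H(B) = H(0.79) = 0.7415 bits

Distribution A (p=0.5) is closer to uniform (p=0.5), so it has higher entropy.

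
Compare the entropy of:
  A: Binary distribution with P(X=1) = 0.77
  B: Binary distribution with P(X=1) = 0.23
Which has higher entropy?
Equal

For binary distributions, entropy is maximized at p=0.5 and decreases as p moves toward 0 or 1.

H(A) = H(0.77) = 0.7780 bits
H(B) = H(0.23) = 0.7780 bits

Both distributions are equally far from uniform (|0.77-0.5| = |0.23-0.5|), so they have the same entropy.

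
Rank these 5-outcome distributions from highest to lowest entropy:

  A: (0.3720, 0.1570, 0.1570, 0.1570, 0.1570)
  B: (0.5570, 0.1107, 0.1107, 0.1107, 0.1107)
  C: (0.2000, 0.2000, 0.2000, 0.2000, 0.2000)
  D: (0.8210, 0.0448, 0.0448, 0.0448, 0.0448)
C > A > B > D

Key insight: Entropy is maximized by uniform distributions and minimized by concentrated distributions.

Entropies:
  H(A) = 2.2082 bits
  H(B) = 1.8766 bits
  H(C) = 2.3219 bits
  H(D) = 1.0359 bits

Ranking: C > A > B > D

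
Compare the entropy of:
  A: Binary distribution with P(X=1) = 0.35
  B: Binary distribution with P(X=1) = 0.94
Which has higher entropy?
A

For binary distributions, entropy is maximized at p=0.5 and decreases as p moves toward 0 or 1.

H(A) = H(0.35) = 0.9341 bits
H(B) = H(0.94) = 0.3274 bits

Distribution A (p=0.35) is closer to uniform (p=0.5), so it has higher entropy.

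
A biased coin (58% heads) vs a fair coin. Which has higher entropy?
Fair coin

The fair coin is uniform (p=0.5), maximizing binary entropy at 1 bit. The biased coin has H(0.58) ≈ 0.981 bits — its outcome is more predictable, so its entropy is lower.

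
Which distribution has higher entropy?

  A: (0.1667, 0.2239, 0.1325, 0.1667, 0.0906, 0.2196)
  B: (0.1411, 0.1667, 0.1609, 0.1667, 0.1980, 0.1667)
B

Both distributions are close to uniform, making this a harder comparison.

H(A) = 2.5257 bits
H(B) = 2.5778 bits

The distribution closer to uniform has higher entropy.
Answer: B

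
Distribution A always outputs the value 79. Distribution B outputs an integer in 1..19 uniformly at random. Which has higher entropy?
B

A is deterministic, so H(A) = 0. B is uniform over 19 outcomes, so H(B) = log₂(19) = 4.248 bits. Any distribution with genuine randomness has higher entropy than a deterministic one.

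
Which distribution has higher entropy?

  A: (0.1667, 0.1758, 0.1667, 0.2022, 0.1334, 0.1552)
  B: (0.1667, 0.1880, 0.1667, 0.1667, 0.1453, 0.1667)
B

Both distributions are close to uniform, making this a harder comparison.

H(A) = 2.5738 bits
H(B) = 2.5810 bits

The distribution closer to uniform has higher entropy.
Answer: B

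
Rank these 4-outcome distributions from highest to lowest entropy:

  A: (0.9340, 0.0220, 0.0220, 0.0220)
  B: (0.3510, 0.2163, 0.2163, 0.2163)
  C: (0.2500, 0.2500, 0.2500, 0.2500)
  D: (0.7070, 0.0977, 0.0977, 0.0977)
C > B > D > A

Key insight: Entropy is maximized by uniform distributions and minimized by concentrated distributions.

Entropies:
  H(A) = 0.4554 bits
  H(B) = 1.9636 bits
  H(C) = 2.0000 bits
  H(D) = 1.3370 bits

Ranking: C > B > D > A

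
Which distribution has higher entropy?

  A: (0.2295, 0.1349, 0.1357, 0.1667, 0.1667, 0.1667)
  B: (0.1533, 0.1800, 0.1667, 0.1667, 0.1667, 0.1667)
B

Both distributions are close to uniform, making this a harder comparison.

H(A) = 2.5606 bits
H(B) = 2.5834 bits

The distribution closer to uniform has higher entropy.
Answer: B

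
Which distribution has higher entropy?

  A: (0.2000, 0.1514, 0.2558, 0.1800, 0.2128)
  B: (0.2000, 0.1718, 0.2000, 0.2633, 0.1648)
B

Both distributions are close to uniform, making this a harder comparison.

H(A) = 2.3002 bits
H(B) = 2.3010 bits

The distribution closer to uniform has higher entropy.
Answer: B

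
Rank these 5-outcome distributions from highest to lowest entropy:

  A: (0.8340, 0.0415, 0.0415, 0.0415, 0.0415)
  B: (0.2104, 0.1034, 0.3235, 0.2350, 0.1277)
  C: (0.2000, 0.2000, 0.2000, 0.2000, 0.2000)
C > B > A

Key insight: Entropy is maximized by uniform distributions and minimized by concentrated distributions.

- Uniform distributions have maximum entropy log₂(5) = 2.3219 bits
- The more "peaked" or concentrated a distribution, the lower its entropy

Entropies:
  H(A) = 0.9805 bits
  H(B) = 2.2085 bits
  H(C) = 2.3219 bits

Ranking: C > B > A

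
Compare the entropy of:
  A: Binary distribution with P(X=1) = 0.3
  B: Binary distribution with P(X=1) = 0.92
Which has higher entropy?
A

For binary distributions, entropy is maximized at p=0.5 and decreases as p moves toward 0 or 1.

H(A) = H(0.3) = 0.8813 bits
H(B) = H(0.92) = 0.4022 bits

Distribution A (p=0.3) is closer to uniform (p=0.5), so it has higher entropy.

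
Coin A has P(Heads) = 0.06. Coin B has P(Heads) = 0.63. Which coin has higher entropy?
B

For binary distributions, entropy is maximized at p=0.5 and decreases as p moves toward 0 or 1.

H(A) = H(0.06) = 0.3274 bits
H(B) = H(0.63) = 0.9507 bits

Distribution B (p=0.63) is closer to uniform (p=0.5), so it has higher entropy.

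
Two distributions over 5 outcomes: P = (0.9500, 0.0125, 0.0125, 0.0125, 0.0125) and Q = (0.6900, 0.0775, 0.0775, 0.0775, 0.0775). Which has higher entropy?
Q

P is highly concentrated on one outcome (95%), making it nearly deterministic. Q spreads its mass more evenly (max 69%). The more spread-out distribution has higher entropy: H(P) ≈ 0.386 bits, H(Q) ≈ 1.513 bits.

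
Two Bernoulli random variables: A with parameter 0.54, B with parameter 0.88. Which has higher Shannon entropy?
A

For binary distributions, entropy is maximized at p=0.5 and decreases as p moves toward 0 or 1.

H(A) = H(0.54) = 0.9954 bits
H(B) = H(0.88) = 0.5294 bits

Distribution A (p=0.54) is closer to uniform (p=0.5), so it has higher entropy.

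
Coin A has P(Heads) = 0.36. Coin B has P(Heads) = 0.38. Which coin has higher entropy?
B

For binary distributions, entropy is maximized at p=0.5 and decreases as p moves toward 0 or 1.

H(A) = H(0.36) = 0.9427 bits
H(B) = H(0.38) = 0.9580 bits

Distribution B (p=0.38) is closer to uniform (p=0.5), so it has higher entropy.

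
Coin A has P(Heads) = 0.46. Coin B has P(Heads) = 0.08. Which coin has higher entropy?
A

For binary distributions, entropy is maximized at p=0.5 and decreases as p moves toward 0 or 1.

H(A) = H(0.46) = 0.9954 bits
H(B) = H(0.08) = 0.4022 bits

Distribution A (p=0.46) is closer to uniform (p=0.5), so it has higher entropy.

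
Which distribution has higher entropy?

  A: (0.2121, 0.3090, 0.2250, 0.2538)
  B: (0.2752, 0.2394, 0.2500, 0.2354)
B

Both distributions are close to uniform, making this a harder comparison.

H(A) = 1.9844 bits
H(B) = 1.9973 bits

The distribution closer to uniform has higher entropy.
Answer: B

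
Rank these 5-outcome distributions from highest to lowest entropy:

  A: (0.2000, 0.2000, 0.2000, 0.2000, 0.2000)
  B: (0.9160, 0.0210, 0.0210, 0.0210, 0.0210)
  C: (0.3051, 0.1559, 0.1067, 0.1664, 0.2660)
A > C > B

Key insight: Entropy is maximized by uniform distributions and minimized by concentrated distributions.

- Uniform distributions have maximum entropy log₂(5) = 2.3219 bits
- The more "peaked" or concentrated a distribution, the lower its entropy

Entropies:
  H(A) = 2.3219 bits
  H(B) = 0.5841 bits
  H(C) = 2.2237 bits

Ranking: A > C > B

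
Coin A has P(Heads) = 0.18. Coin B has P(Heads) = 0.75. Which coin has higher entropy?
B

For binary distributions, entropy is maximized at p=0.5 and decreases as p moves toward 0 or 1.

H(A) = H(0.18) = 0.6801 bits
H(B) = H(0.75) = 0.8113 bits

Distribution B (p=0.75) is closer to uniform (p=0.5), so it has higher entropy.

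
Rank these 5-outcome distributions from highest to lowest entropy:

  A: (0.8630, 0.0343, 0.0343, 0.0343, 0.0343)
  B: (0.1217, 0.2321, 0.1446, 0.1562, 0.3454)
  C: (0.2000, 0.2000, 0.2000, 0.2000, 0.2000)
C > B > A

Key insight: Entropy is maximized by uniform distributions and minimized by concentrated distributions.

- Uniform distributions have maximum entropy log₂(5) = 2.3219 bits
- The more "peaked" or concentrated a distribution, the lower its entropy

Entropies:
  H(A) = 0.8503 bits
  H(B) = 2.2104 bits
  H(C) = 2.3219 bits

Ranking: C > B > A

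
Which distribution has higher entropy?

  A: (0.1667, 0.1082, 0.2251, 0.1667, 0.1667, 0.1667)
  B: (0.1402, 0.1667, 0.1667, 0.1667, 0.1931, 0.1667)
B

Both distributions are close to uniform, making this a harder comparison.

H(A) = 2.5548 bits
H(B) = 2.5789 bits

The distribution closer to uniform has higher entropy.
Answer: B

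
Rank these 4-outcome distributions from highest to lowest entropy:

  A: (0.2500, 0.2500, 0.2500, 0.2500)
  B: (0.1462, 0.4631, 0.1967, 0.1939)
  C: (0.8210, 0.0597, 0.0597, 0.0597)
A > B > C

Key insight: Entropy is maximized by uniform distributions and minimized by concentrated distributions.

- Uniform distributions have maximum entropy log₂(4) = 2.0000 bits
- The more "peaked" or concentrated a distribution, the lower its entropy

Entropies:
  H(A) = 2.0000 bits
  H(B) = 1.8403 bits
  H(C) = 0.9616 bits

Ranking: A > B > C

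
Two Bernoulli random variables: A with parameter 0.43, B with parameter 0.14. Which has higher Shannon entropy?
A

For binary distributions, entropy is maximized at p=0.5 and decreases as p moves toward 0 or 1.

H(A) = H(0.43) = 0.9858 bits
H(B) = H(0.14) = 0.5842 bits

Distribution A (p=0.43) is closer to uniform (p=0.5), so it has higher entropy.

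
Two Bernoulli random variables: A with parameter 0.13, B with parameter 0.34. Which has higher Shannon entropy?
B

For binary distributions, entropy is maximized at p=0.5 and decreases as p moves toward 0 or 1.

H(A) = H(0.13) = 0.5574 bits
H(B) = H(0.34) = 0.9248 bits

Distribution B (p=0.34) is closer to uniform (p=0.5), so it has higher entropy.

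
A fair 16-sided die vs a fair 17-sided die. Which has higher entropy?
17-sided die

Both are uniform distributions; for uniform over n outcomes, H = log₂(n). H(16-sided) = log₂(16) = 4.000 bits and H(17-sided) = log₂(17) = 4.087 bits. More outcomes in a uniform distribution means higher entropy.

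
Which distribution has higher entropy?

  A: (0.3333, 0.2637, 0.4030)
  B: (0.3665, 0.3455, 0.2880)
B

Both distributions are close to uniform, making this a harder comparison.

H(A) = 1.5638 bits
H(B) = 1.5777 bits

The distribution closer to uniform has higher entropy.
Answer: B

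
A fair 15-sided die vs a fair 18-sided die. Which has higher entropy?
18-sided die

Both are uniform distributions; for uniform over n outcomes, H = log₂(n). H(15-sided) = log₂(15) = 3.907 bits and H(18-sided) = log₂(18) = 4.170 bits. More outcomes in a uniform distribution means higher entropy.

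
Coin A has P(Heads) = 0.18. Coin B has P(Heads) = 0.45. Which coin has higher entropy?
B

For binary distributions, entropy is maximized at p=0.5 and decreases as p moves toward 0 or 1.

H(A) = H(0.18) = 0.6801 bits
H(B) = H(0.45) = 0.9928 bits

Distribution B (p=0.45) is closer to uniform (p=0.5), so it has higher entropy.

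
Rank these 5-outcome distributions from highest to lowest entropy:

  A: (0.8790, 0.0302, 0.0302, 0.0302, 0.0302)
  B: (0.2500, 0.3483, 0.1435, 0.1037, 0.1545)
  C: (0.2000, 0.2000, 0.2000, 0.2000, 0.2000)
C > B > A

Key insight: Entropy is maximized by uniform distributions and minimized by concentrated distributions.

- Uniform distributions have maximum entropy log₂(5) = 2.3219 bits
- The more "peaked" or concentrated a distribution, the lower its entropy

Entropies:
  H(A) = 0.7742 bits
  H(B) = 2.1873 bits
  H(C) = 2.3219 bits

Ranking: C > B > A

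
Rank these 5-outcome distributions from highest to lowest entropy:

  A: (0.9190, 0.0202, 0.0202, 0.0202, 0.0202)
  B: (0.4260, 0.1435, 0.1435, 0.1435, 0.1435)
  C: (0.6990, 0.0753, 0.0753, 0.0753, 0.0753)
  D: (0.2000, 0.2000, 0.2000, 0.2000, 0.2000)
D > B > C > A

Key insight: Entropy is maximized by uniform distributions and minimized by concentrated distributions.

Entropies:
  H(A) = 0.5677 bits
  H(B) = 2.1321 bits
  H(C) = 1.4845 bits
  H(D) = 2.3219 bits

Ranking: D > B > C > A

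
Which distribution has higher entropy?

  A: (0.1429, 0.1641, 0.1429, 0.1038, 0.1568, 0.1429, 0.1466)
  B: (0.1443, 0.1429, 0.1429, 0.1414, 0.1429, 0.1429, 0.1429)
B

Both distributions are close to uniform, making this a harder comparison.

H(A) = 2.7956 bits
H(B) = 2.8073 bits

The distribution closer to uniform has higher entropy.
Answer: B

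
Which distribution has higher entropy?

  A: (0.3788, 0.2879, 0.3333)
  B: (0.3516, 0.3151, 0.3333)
B

Both distributions are close to uniform, making this a harder comparison.

H(A) = 1.5760 bits
H(B) = 1.5835 bits

The distribution closer to uniform has higher entropy.
Answer: B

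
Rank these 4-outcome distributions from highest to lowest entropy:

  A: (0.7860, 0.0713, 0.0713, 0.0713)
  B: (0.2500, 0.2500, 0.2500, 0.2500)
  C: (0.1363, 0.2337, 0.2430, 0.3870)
B > C > A

Key insight: Entropy is maximized by uniform distributions and minimized by concentrated distributions.

- Uniform distributions have maximum entropy log₂(4) = 2.0000 bits
- The more "peaked" or concentrated a distribution, the lower its entropy

Entropies:
  H(A) = 1.0882 bits
  H(B) = 2.0000 bits
  H(C) = 1.9081 bits

Ranking: B > C > A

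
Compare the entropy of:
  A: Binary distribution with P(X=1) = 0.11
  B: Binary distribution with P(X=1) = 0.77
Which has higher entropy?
B

For binary distributions, entropy is maximized at p=0.5 and decreases as p moves toward 0 or 1.

H(A) = H(0.11) = 0.4999 bits
H(B) = H(0.77) = 0.7780 bits

Distribution B (p=0.77) is closer to uniform (p=0.5), so it has higher entropy.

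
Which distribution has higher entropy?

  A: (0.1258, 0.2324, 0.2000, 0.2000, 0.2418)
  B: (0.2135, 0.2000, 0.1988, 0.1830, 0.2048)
B

Both distributions are close to uniform, making this a harder comparison.

H(A) = 2.2895 bits
H(B) = 2.3201 bits

The distribution closer to uniform has higher entropy.
Answer: B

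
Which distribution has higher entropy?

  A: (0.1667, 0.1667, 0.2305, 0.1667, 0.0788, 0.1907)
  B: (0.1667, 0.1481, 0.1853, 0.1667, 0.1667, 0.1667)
B

Both distributions are close to uniform, making this a harder comparison.

H(A) = 2.5252 bits
H(B) = 2.5820 bits

The distribution closer to uniform has higher entropy.
Answer: B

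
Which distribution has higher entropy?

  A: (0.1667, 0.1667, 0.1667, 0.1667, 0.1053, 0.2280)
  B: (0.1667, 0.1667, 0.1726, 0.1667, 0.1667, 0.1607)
B

Both distributions are close to uniform, making this a harder comparison.

H(A) = 2.5516 bits
H(B) = 2.5847 bits

The distribution closer to uniform has higher entropy.
Answer: B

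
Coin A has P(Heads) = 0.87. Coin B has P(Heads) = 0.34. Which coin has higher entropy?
B

For binary distributions, entropy is maximized at p=0.5 and decreases as p moves toward 0 or 1.

H(A) = H(0.87) = 0.5574 bits
H(B) = H(0.34) = 0.9248 bits

Distribution B (p=0.34) is closer to uniform (p=0.5), so it has higher entropy.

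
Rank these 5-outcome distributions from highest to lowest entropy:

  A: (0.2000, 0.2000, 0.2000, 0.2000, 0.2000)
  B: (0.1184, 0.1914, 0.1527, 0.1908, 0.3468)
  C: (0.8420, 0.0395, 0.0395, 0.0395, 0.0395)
A > B > C

Key insight: Entropy is maximized by uniform distributions and minimized by concentrated distributions.

- Uniform distributions have maximum entropy log₂(5) = 2.3219 bits
- The more "peaked" or concentrated a distribution, the lower its entropy

Entropies:
  H(A) = 2.3219 bits
  H(B) = 2.2208 bits
  H(C) = 0.9455 bits

Ranking: A > B > C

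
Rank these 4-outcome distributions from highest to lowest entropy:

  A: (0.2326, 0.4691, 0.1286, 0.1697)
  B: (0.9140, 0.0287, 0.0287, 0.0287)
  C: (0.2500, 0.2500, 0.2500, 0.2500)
C > A > B

Key insight: Entropy is maximized by uniform distributions and minimized by concentrated distributions.

- Uniform distributions have maximum entropy log₂(4) = 2.0000 bits
- The more "peaked" or concentrated a distribution, the lower its entropy

Entropies:
  H(A) = 1.8165 bits
  H(B) = 0.5593 bits
  H(C) = 2.0000 bits

Ranking: C > A > B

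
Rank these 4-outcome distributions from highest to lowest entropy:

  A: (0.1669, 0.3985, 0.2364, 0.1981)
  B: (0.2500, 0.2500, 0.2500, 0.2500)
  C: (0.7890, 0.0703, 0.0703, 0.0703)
B > A > C

Key insight: Entropy is maximized by uniform distributions and minimized by concentrated distributions.

- Uniform distributions have maximum entropy log₂(4) = 2.0000 bits
- The more "peaked" or concentrated a distribution, the lower its entropy

Entropies:
  H(A) = 1.9147 bits
  H(B) = 2.0000 bits
  H(C) = 1.0778 bits

Ranking: B > A > C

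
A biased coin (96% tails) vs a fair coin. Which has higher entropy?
Fair coin

The fair coin is uniform (p=0.5), maximizing binary entropy at 1 bit. The biased coin has H(0.96) ≈ 0.242 bits — its outcome is more predictable, so its entropy is lower.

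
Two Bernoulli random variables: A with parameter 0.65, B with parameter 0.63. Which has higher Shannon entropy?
B

For binary distributions, entropy is maximized at p=0.5 and decreases as p moves toward 0 or 1.

H(A) = H(0.65) = 0.9341 bits
H(B) = H(0.63) = 0.9507 bits

Distribution B (p=0.63) is closer to uniform (p=0.5), so it has higher entropy.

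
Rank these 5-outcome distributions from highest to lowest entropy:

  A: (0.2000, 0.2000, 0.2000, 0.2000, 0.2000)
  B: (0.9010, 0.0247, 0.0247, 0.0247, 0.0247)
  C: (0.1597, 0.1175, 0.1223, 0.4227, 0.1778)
A > C > B

Key insight: Entropy is maximized by uniform distributions and minimized by concentrated distributions.

- Uniform distributions have maximum entropy log₂(5) = 2.3219 bits
- The more "peaked" or concentrated a distribution, the lower its entropy

Entropies:
  H(A) = 2.3219 bits
  H(B) = 0.6638 bits
  H(C) = 2.1245 bits

Ranking: A > C > B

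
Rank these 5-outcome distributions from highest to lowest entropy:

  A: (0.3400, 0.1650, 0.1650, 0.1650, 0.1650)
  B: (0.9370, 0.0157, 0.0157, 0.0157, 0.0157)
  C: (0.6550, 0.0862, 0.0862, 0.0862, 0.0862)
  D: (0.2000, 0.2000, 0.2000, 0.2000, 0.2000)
D > A > C > B

Key insight: Entropy is maximized by uniform distributions and minimized by concentrated distributions.

Entropies:
  H(A) = 2.2448 bits
  H(B) = 0.4652 bits
  H(C) = 1.6195 bits
  H(D) = 2.3219 bits

Ranking: D > A > C > B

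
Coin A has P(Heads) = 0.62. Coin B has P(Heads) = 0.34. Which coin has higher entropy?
A

For binary distributions, entropy is maximized at p=0.5 and decreases as p moves toward 0 or 1.

H(A) = H(0.62) = 0.9580 bits
H(B) = H(0.34) = 0.9248 bits

Distribution A (p=0.62) is closer to uniform (p=0.5), so it has higher entropy.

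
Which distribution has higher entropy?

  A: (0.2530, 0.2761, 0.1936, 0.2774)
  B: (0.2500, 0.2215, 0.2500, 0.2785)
B

Both distributions are close to uniform, making this a harder comparison.

H(A) = 1.9860 bits
H(B) = 1.9953 bits

The distribution closer to uniform has higher entropy.
Answer: B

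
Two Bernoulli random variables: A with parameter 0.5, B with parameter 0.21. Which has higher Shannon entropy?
A

For binary distributions, entropy is maximized at p=0.5 and decreases as p moves toward 0 or 1.

H(A) = H(0.5) = 1.0000 bits
H(B) = H(0.21) = 0.7415 bits

Distribution A (p=0.5) is closer to uniform (p=0.5), so it has higher entropy.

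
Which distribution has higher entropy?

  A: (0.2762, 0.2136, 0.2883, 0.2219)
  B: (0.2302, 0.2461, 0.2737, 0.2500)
B

Both distributions are close to uniform, making this a harder comparison.

H(A) = 1.9877 bits
H(B) = 1.9972 bits

The distribution closer to uniform has higher entropy.
Answer: B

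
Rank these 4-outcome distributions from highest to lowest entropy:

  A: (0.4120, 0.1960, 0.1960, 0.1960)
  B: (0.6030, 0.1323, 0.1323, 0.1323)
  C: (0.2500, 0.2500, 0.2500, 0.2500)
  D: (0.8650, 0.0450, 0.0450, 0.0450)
C > A > B > D

Key insight: Entropy is maximized by uniform distributions and minimized by concentrated distributions.

Entropies:
  H(A) = 1.9095 bits
  H(B) = 1.5984 bits
  H(C) = 2.0000 bits
  H(D) = 0.7850 bits

Ranking: C > A > B > D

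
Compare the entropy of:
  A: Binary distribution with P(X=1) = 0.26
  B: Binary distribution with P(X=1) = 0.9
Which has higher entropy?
A

For binary distributions, entropy is maximized at p=0.5 and decreases as p moves toward 0 or 1.

H(A) = H(0.26) = 0.8267 bits
H(B) = H(0.9) = 0.4690 bits

Distribution A (p=0.26) is closer to uniform (p=0.5), so it has higher entropy.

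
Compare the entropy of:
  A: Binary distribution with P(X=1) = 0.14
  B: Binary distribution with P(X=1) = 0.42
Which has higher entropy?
B

For binary distributions, entropy is maximized at p=0.5 and decreases as p moves toward 0 or 1.

H(A) = H(0.14) = 0.5842 bits
H(B) = H(0.42) = 0.9815 bits

Distribution B (p=0.42) is closer to uniform (p=0.5), so it has higher entropy.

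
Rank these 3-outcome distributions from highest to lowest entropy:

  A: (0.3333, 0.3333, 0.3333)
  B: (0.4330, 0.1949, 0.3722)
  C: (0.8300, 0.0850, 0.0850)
A > B > C

Key insight: Entropy is maximized by uniform distributions and minimized by concentrated distributions.

- Uniform distributions have maximum entropy log₂(3) = 1.5850 bits
- The more "peaked" or concentrated a distribution, the lower its entropy

Entropies:
  H(A) = 1.5850 bits
  H(B) = 1.5134 bits
  H(C) = 0.8277 bits

Ranking: A > B > C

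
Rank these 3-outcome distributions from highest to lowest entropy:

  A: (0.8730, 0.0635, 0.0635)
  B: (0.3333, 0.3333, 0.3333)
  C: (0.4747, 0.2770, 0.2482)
B > C > A

Key insight: Entropy is maximized by uniform distributions and minimized by concentrated distributions.

- Uniform distributions have maximum entropy log₂(3) = 1.5850 bits
- The more "peaked" or concentrated a distribution, the lower its entropy

Entropies:
  H(A) = 0.6762 bits
  H(B) = 1.5850 bits
  H(C) = 1.5223 bits

Ranking: B > C > A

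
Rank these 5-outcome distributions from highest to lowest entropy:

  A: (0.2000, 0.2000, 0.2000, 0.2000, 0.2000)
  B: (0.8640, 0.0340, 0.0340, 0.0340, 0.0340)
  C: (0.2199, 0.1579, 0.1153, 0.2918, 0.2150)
A > C > B

Key insight: Entropy is maximized by uniform distributions and minimized by concentrated distributions.

- Uniform distributions have maximum entropy log₂(5) = 2.3219 bits
- The more "peaked" or concentrated a distribution, the lower its entropy

Entropies:
  H(A) = 2.3219 bits
  H(B) = 0.8457 bits
  H(C) = 2.2557 bits

Ranking: A > C > B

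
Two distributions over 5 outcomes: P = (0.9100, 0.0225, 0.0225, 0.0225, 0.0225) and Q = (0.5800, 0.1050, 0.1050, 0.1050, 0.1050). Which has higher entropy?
Q

P is highly concentrated on one outcome (91%), making it nearly deterministic. Q spreads its mass more evenly (max 58%). The more spread-out distribution has higher entropy: H(P) ≈ 0.616 bits, H(Q) ≈ 1.821 bits.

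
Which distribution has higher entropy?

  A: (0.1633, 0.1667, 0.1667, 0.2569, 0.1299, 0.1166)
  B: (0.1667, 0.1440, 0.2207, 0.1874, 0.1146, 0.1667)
B

Both distributions are close to uniform, making this a harder comparison.

H(A) = 2.5362 bits
H(B) = 2.5562 bits

The distribution closer to uniform has higher entropy.
Answer: B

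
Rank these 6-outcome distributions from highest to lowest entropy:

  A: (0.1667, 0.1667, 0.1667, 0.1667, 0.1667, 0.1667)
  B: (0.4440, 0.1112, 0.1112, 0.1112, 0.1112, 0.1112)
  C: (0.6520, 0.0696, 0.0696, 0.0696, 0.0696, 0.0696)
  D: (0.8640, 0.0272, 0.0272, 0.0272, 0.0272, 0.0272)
A > B > C > D

Key insight: Entropy is maximized by uniform distributions and minimized by concentrated distributions.

Entropies:
  H(A) = 2.5850 bits
  H(B) = 2.2819 bits
  H(C) = 1.7403 bits
  H(D) = 0.8894 bits

Ranking: A > B > C > D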